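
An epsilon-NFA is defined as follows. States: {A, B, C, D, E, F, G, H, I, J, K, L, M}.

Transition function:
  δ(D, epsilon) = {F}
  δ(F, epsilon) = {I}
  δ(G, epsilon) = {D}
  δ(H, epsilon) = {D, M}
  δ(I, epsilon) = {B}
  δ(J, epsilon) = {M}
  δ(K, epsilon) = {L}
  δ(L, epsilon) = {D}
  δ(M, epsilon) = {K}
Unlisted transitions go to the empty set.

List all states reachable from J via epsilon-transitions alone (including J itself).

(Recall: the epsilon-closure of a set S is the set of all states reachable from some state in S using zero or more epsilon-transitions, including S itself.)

{B, D, F, I, J, K, L, M}

Start with {J}.
From J via epsilon: add M.
From M via epsilon: add K.
From K via epsilon: add L.
From L via epsilon: add D.
From D via epsilon: add F.
From F via epsilon: add I.
From I via epsilon: add B.
No new states can be added; the closed set is {B, D, F, I, J, K, L, M}.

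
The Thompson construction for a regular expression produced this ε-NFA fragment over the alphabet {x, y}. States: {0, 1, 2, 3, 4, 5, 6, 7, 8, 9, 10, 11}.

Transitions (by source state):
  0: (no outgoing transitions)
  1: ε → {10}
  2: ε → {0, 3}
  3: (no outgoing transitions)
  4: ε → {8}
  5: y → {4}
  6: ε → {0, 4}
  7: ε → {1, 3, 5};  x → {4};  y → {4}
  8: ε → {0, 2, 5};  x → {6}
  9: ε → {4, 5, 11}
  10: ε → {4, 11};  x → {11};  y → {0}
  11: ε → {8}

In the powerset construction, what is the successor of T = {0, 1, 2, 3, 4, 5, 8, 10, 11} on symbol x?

{0, 2, 3, 4, 5, 6, 8, 11}

8 on x → {6}.
10 on x → {11}.
No x-transition from 0, 1, 2, 3, 4, 5, 11.
Union after reading x: {6, 11}.
Now take the ε-closure:
From 6 via ε: add 0, 4.
From 11 via ε: add 8.
From 8 via ε: add 2, 5.
From 2 via ε: add 3.
No new states can be added; the closed set is {0, 2, 3, 4, 5, 6, 8, 11}.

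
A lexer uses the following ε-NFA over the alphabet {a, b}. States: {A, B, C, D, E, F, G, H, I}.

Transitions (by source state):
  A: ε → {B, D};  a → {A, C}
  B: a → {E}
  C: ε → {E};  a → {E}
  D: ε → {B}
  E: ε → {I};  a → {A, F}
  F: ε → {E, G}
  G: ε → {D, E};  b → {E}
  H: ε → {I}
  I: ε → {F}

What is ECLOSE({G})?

Start with {G}.
From G via ε: add D, E.
From D via ε: add B.
From E via ε: add I.
From I via ε: add F.
No new states can be added; the closed set is {B, D, E, F, G, I}.

{B, D, E, F, G, I}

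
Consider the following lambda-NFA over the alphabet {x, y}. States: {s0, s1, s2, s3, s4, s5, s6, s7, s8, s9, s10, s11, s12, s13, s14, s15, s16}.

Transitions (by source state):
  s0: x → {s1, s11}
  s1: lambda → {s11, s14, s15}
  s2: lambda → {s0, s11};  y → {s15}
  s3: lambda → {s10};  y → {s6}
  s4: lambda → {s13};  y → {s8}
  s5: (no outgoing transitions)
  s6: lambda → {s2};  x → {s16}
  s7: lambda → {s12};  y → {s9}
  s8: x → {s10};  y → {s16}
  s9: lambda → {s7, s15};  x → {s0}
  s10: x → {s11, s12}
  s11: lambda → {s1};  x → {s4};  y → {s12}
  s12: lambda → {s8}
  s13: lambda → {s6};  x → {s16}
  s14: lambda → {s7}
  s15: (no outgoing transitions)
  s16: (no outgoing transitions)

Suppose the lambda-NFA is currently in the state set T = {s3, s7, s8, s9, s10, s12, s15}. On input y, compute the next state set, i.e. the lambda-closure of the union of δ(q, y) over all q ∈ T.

s3 on y → {s6}.
s7 on y → {s9}.
s8 on y → {s16}.
No y-transition from s9, s10, s12, s15.
Union after reading y: {s6, s9, s16}.
Now take the lambda-closure:
From s6 via lambda: add s2.
From s9 via lambda: add s7, s15.
From s2 via lambda: add s0, s11.
From s7 via lambda: add s12.
From s11 via lambda: add s1.
From s12 via lambda: add s8.
From s1 via lambda: add s14.
No new states can be added; the closed set is {s0, s1, s2, s6, s7, s8, s9, s11, s12, s14, s15, s16}.

{s0, s1, s2, s6, s7, s8, s9, s11, s12, s14, s15, s16}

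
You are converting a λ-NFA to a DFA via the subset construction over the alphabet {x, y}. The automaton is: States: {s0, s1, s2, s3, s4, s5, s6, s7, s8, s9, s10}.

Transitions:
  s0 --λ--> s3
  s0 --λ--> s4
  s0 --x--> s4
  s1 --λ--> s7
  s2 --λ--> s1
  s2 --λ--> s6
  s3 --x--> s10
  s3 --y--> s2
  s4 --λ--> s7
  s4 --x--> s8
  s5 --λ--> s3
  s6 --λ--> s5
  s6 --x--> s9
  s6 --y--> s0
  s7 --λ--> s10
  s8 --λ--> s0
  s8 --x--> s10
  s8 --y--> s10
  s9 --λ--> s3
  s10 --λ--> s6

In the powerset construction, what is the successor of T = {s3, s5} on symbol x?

{s3, s5, s6, s10}

s3 on x → {s10}.
No x-transition from s5.
Union after reading x: {s10}.
Now take the λ-closure:
From s10 via λ: add s6.
From s6 via λ: add s5.
From s5 via λ: add s3.
No new states can be added; the closed set is {s3, s5, s6, s10}.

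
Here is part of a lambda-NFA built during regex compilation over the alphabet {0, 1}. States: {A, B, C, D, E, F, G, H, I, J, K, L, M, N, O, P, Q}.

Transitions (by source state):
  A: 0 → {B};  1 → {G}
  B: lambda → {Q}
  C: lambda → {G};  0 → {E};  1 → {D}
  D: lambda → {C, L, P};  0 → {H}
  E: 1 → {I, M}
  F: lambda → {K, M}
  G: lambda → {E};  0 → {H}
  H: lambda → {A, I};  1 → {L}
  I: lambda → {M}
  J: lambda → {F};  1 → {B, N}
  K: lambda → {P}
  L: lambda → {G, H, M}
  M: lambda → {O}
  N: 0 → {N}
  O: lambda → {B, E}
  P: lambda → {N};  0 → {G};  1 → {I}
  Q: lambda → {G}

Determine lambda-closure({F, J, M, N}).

{B, E, F, G, J, K, M, N, O, P, Q}

Start with {F, J, M, N}.
From F via lambda: add K.
From M via lambda: add O.
From K via lambda: add P.
From O via lambda: add B, E.
From B via lambda: add Q.
From Q via lambda: add G.
No new states can be added; the closed set is {B, E, F, G, J, K, M, N, O, P, Q}.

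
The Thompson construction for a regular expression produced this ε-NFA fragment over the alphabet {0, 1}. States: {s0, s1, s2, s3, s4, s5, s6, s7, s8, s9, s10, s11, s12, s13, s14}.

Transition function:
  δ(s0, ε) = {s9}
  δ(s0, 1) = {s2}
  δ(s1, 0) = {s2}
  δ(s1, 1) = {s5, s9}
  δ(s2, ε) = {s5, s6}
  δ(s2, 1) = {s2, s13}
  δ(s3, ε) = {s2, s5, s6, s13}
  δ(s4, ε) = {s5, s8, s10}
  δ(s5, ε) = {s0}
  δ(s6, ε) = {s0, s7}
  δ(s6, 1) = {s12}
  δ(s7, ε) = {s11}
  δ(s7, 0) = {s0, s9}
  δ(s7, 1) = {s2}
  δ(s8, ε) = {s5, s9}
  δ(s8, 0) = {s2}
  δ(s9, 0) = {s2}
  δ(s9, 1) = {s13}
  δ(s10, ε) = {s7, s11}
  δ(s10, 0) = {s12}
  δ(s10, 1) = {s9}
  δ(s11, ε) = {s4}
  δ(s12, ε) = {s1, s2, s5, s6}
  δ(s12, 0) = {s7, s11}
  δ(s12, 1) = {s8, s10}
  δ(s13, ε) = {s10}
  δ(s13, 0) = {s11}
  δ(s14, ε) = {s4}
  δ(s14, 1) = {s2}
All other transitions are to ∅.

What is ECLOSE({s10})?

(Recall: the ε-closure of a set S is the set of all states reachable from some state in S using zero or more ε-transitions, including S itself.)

{s0, s4, s5, s7, s8, s9, s10, s11}

Start with {s10}.
From s10 via ε: add s7, s11.
From s11 via ε: add s4.
From s4 via ε: add s5, s8.
From s5 via ε: add s0.
From s8 via ε: add s9.
No new states can be added; the closed set is {s0, s4, s5, s7, s8, s9, s10, s11}.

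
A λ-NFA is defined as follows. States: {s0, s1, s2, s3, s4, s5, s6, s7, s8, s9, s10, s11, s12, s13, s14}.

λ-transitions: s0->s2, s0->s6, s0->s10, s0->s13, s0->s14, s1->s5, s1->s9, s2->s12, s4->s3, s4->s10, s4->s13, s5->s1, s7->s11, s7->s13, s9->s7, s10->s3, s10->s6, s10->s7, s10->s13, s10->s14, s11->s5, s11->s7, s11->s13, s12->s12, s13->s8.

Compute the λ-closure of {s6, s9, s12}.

{s1, s5, s6, s7, s8, s9, s11, s12, s13}

Start with {s6, s9, s12}.
From s9 via λ: add s7.
From s7 via λ: add s11, s13.
From s11 via λ: add s5.
From s13 via λ: add s8.
From s5 via λ: add s1.
No new states can be added; the closed set is {s1, s5, s6, s7, s8, s9, s11, s12, s13}.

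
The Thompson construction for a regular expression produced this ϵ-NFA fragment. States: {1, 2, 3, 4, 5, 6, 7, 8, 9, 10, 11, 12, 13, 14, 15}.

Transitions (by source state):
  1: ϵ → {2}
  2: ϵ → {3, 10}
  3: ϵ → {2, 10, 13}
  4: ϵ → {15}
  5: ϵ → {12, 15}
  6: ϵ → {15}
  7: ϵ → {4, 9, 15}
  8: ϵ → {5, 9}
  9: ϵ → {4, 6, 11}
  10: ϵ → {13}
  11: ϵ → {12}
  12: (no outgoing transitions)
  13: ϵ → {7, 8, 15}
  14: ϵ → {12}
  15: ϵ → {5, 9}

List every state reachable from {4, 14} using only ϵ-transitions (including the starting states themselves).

{4, 5, 6, 9, 11, 12, 14, 15}

Start with {4, 14}.
From 4 via ϵ: add 15.
From 14 via ϵ: add 12.
From 15 via ϵ: add 5, 9.
From 9 via ϵ: add 6, 11.
No new states can be added; the closed set is {4, 5, 6, 9, 11, 12, 14, 15}.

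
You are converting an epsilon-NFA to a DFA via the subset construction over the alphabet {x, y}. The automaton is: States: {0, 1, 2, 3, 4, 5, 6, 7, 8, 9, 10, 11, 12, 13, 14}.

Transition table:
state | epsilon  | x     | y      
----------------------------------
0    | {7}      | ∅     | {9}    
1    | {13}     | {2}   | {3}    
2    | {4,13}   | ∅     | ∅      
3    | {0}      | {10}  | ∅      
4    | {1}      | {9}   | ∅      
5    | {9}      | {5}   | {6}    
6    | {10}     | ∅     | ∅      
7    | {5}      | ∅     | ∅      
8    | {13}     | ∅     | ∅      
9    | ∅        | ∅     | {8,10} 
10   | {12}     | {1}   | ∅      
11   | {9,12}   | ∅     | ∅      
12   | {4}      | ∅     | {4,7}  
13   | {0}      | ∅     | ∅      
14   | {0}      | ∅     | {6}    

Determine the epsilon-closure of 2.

{0, 1, 2, 4, 5, 7, 9, 13}

Start with {2}.
From 2 via epsilon: add 4, 13.
From 4 via epsilon: add 1.
From 13 via epsilon: add 0.
From 0 via epsilon: add 7.
From 7 via epsilon: add 5.
From 5 via epsilon: add 9.
No new states can be added; the closed set is {0, 1, 2, 4, 5, 7, 9, 13}.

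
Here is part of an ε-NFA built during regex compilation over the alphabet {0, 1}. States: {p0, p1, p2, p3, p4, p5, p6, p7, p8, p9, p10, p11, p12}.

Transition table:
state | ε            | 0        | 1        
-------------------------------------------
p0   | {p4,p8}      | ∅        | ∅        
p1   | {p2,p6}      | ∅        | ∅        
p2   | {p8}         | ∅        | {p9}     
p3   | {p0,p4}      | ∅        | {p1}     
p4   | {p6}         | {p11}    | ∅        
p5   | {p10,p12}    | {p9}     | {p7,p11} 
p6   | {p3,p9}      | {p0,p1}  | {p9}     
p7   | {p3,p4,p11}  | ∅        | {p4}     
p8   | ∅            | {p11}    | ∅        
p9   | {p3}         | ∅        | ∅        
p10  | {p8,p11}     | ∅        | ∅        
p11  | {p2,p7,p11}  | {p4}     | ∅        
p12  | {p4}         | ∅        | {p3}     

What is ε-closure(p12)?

Start with {p12}.
From p12 via ε: add p4.
From p4 via ε: add p6.
From p6 via ε: add p3, p9.
From p3 via ε: add p0.
From p0 via ε: add p8.
No new states can be added; the closed set is {p0, p3, p4, p6, p8, p9, p12}.

{p0, p3, p4, p6, p8, p9, p12}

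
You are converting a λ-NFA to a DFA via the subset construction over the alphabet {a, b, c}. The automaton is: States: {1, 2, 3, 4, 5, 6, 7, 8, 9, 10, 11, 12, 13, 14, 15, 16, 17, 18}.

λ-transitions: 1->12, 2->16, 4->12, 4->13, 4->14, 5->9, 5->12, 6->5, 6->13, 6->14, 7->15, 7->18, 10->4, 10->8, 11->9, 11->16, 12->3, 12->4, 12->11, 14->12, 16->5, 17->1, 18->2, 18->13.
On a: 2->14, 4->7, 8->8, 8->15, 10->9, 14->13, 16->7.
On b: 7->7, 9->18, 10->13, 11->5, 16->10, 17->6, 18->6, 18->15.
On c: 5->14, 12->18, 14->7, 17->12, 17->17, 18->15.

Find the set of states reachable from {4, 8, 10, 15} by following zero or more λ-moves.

{3, 4, 5, 8, 9, 10, 11, 12, 13, 14, 15, 16}

Start with {4, 8, 10, 15}.
From 4 via λ: add 12, 13, 14.
From 12 via λ: add 3, 11.
From 11 via λ: add 9, 16.
From 16 via λ: add 5.
No new states can be added; the closed set is {3, 4, 5, 8, 9, 10, 11, 12, 13, 14, 15, 16}.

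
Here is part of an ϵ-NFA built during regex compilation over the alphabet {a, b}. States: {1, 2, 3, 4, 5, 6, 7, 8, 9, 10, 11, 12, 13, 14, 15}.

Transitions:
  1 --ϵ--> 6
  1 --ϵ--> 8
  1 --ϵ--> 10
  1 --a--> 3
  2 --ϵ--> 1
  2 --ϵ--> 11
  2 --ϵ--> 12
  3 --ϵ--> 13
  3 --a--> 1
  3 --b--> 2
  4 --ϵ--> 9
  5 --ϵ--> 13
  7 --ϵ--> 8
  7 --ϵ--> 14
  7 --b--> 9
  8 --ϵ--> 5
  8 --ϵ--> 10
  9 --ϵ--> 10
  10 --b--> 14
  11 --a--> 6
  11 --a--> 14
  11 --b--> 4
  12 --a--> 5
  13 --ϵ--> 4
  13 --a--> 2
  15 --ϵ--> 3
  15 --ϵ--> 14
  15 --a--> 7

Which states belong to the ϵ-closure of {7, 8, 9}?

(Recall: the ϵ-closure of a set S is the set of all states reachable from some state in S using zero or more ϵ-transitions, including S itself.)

Start with {7, 8, 9}.
From 7 via ϵ: add 14.
From 8 via ϵ: add 5, 10.
From 5 via ϵ: add 13.
From 13 via ϵ: add 4.
No new states can be added; the closed set is {4, 5, 7, 8, 9, 10, 13, 14}.

{4, 5, 7, 8, 9, 10, 13, 14}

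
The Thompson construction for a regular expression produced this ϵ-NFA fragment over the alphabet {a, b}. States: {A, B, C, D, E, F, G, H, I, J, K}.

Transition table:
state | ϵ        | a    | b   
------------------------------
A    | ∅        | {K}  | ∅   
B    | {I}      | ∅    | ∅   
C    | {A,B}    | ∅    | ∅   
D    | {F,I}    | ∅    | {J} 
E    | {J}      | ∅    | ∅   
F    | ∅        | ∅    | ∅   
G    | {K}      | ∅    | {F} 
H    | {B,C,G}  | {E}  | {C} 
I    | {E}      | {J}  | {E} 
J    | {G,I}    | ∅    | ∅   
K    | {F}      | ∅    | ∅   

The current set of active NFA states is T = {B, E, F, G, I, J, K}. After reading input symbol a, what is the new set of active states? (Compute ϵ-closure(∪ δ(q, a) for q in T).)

I on a → {J}.
No a-transition from B, E, F, G, J, K.
Union after reading a: {J}.
Now take the ϵ-closure:
From J via ϵ: add G, I.
From G via ϵ: add K.
From I via ϵ: add E.
From K via ϵ: add F.
No new states can be added; the closed set is {E, F, G, I, J, K}.

{E, F, G, I, J, K}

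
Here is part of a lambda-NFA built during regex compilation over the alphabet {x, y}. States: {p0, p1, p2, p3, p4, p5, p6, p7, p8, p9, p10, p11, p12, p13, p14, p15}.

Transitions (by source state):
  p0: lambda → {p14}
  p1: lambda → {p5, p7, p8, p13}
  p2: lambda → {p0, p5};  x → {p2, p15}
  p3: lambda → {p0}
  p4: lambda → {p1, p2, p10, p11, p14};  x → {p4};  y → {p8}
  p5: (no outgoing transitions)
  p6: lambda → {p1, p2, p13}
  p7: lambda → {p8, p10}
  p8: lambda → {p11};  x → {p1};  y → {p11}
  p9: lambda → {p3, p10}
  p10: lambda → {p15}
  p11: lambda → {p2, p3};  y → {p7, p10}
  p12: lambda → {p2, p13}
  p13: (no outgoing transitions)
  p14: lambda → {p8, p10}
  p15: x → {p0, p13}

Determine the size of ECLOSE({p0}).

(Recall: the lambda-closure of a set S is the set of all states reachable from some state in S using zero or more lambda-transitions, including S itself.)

9

Start with {p0}.
From p0 via lambda: add p14.
From p14 via lambda: add p8, p10.
From p8 via lambda: add p11.
From p10 via lambda: add p15.
From p11 via lambda: add p2, p3.
From p2 via lambda: add p5.
lambda-closure = {p0, p2, p3, p5, p8, p10, p11, p14, p15}, which has 9 states.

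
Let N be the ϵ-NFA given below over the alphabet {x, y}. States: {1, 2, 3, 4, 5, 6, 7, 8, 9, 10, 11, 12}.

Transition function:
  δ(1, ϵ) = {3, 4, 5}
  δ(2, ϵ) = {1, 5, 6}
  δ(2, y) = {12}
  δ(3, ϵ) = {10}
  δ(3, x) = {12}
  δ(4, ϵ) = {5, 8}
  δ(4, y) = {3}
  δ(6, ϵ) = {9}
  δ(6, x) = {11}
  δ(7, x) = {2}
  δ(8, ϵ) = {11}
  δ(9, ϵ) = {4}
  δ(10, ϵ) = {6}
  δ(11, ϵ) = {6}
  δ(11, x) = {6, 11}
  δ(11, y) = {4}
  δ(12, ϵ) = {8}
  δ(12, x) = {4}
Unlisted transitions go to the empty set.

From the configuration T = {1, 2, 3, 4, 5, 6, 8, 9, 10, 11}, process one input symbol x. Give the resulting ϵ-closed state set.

{4, 5, 6, 8, 9, 11, 12}

3 on x → {12}.
6 on x → {11}.
11 on x → {6, 11}.
No x-transition from 1, 2, 4, 5, 8, 9, 10.
Union after reading x: {6, 11, 12}.
Now take the ϵ-closure:
From 6 via ϵ: add 9.
From 12 via ϵ: add 8.
From 9 via ϵ: add 4.
From 4 via ϵ: add 5.
No new states can be added; the closed set is {4, 5, 6, 8, 9, 11, 12}.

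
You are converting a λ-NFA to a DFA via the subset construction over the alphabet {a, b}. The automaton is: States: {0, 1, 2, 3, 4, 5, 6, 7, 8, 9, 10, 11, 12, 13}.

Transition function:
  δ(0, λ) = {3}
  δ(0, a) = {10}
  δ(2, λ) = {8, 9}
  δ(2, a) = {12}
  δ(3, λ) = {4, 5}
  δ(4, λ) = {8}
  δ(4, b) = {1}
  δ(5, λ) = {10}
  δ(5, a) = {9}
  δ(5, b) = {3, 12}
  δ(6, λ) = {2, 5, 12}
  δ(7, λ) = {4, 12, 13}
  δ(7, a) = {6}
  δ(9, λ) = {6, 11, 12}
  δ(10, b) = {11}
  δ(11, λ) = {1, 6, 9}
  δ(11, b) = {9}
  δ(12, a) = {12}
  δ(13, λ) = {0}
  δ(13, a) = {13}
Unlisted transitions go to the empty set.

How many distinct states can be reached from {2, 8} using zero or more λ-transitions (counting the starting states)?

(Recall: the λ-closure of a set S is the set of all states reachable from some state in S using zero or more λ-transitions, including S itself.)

Start with {2, 8}.
From 2 via λ: add 9.
From 9 via λ: add 6, 11, 12.
From 6 via λ: add 5.
From 11 via λ: add 1.
From 5 via λ: add 10.
λ-closure = {1, 2, 5, 6, 8, 9, 10, 11, 12}, which has 9 states.

9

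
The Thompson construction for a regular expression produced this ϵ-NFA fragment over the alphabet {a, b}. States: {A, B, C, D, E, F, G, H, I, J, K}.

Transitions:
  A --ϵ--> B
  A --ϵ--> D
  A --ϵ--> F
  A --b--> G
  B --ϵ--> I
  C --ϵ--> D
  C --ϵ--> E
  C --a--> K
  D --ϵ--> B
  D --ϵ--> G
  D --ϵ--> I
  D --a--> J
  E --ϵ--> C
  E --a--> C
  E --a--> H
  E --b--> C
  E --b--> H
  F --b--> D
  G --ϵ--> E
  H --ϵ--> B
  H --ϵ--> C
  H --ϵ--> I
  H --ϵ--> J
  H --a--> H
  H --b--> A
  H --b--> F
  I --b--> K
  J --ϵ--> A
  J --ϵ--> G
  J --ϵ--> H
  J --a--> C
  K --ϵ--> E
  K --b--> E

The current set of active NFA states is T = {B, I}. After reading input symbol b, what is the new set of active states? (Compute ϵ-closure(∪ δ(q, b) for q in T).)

I on b → {K}.
No b-transition from B.
Union after reading b: {K}.
Now take the ϵ-closure:
From K via ϵ: add E.
From E via ϵ: add C.
From C via ϵ: add D.
From D via ϵ: add B, G, I.
No new states can be added; the closed set is {B, C, D, E, G, I, K}.

{B, C, D, E, G, I, K}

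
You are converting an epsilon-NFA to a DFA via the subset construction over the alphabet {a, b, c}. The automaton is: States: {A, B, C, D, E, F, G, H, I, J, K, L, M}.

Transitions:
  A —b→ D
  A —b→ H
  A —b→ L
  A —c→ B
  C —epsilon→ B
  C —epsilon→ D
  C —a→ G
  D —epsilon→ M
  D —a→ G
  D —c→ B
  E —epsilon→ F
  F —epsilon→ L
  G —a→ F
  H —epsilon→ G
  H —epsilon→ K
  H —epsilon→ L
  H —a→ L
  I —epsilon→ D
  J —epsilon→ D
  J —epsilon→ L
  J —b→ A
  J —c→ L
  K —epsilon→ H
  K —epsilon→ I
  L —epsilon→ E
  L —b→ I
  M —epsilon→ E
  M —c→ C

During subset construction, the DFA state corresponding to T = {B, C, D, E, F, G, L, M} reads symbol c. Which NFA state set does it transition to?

{B, C, D, E, F, L, M}

D on c → {B}.
M on c → {C}.
No c-transition from B, C, E, F, G, L.
Union after reading c: {B, C}.
Now take the epsilon-closure:
From C via epsilon: add D.
From D via epsilon: add M.
From M via epsilon: add E.
From E via epsilon: add F.
From F via epsilon: add L.
No new states can be added; the closed set is {B, C, D, E, F, L, M}.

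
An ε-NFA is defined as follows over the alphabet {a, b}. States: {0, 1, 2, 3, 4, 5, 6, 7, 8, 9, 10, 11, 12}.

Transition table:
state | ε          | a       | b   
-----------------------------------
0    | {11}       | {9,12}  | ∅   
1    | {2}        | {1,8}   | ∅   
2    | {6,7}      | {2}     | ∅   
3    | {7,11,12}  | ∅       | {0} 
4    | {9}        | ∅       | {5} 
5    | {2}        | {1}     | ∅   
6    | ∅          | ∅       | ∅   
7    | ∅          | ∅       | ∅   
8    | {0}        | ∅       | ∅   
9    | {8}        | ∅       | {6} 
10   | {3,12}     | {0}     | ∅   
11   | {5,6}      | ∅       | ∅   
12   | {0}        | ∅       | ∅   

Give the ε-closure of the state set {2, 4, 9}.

Start with {2, 4, 9}.
From 2 via ε: add 6, 7.
From 9 via ε: add 8.
From 8 via ε: add 0.
From 0 via ε: add 11.
From 11 via ε: add 5.
No new states can be added; the closed set is {0, 2, 4, 5, 6, 7, 8, 9, 11}.

{0, 2, 4, 5, 6, 7, 8, 9, 11}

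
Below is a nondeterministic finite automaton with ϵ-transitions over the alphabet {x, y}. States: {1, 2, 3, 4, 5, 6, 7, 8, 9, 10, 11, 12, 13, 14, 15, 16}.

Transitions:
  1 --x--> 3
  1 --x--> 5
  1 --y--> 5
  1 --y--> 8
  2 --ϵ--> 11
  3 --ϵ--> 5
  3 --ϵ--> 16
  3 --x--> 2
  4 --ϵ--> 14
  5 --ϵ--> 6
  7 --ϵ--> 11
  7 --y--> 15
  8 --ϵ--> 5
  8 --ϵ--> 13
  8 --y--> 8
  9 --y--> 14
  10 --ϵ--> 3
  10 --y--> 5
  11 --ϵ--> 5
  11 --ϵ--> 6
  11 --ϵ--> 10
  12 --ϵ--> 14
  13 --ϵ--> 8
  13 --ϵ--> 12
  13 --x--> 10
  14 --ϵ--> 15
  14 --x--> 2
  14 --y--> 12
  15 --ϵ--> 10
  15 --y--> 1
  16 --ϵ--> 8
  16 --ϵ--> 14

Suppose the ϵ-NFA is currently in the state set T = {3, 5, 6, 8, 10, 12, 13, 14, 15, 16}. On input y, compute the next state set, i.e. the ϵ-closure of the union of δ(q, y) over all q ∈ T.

{1, 3, 5, 6, 8, 10, 12, 13, 14, 15, 16}

8 on y → {8}.
10 on y → {5}.
14 on y → {12}.
15 on y → {1}.
No y-transition from 3, 5, 6, 12, 13, 16.
Union after reading y: {1, 5, 8, 12}.
Now take the ϵ-closure:
From 5 via ϵ: add 6.
From 8 via ϵ: add 13.
From 12 via ϵ: add 14.
From 14 via ϵ: add 15.
From 15 via ϵ: add 10.
From 10 via ϵ: add 3.
From 3 via ϵ: add 16.
No new states can be added; the closed set is {1, 3, 5, 6, 8, 10, 12, 13, 14, 15, 16}.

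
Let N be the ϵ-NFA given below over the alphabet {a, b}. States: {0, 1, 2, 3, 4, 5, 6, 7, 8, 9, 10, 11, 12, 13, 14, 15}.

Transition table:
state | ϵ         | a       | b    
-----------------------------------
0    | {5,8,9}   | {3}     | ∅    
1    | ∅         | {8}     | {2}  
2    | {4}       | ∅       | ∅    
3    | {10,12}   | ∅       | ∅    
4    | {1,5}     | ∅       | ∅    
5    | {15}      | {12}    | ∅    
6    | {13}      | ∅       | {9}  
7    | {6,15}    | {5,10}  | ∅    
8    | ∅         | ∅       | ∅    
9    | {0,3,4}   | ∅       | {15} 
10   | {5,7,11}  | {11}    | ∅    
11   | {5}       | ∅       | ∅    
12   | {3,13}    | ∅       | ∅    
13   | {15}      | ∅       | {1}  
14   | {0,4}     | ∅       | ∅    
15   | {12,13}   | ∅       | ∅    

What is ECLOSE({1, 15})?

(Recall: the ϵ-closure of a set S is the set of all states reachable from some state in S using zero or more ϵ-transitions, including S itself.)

{1, 3, 5, 6, 7, 10, 11, 12, 13, 15}

Start with {1, 15}.
From 15 via ϵ: add 12, 13.
From 12 via ϵ: add 3.
From 3 via ϵ: add 10.
From 10 via ϵ: add 5, 7, 11.
From 7 via ϵ: add 6.
No new states can be added; the closed set is {1, 3, 5, 6, 7, 10, 11, 12, 13, 15}.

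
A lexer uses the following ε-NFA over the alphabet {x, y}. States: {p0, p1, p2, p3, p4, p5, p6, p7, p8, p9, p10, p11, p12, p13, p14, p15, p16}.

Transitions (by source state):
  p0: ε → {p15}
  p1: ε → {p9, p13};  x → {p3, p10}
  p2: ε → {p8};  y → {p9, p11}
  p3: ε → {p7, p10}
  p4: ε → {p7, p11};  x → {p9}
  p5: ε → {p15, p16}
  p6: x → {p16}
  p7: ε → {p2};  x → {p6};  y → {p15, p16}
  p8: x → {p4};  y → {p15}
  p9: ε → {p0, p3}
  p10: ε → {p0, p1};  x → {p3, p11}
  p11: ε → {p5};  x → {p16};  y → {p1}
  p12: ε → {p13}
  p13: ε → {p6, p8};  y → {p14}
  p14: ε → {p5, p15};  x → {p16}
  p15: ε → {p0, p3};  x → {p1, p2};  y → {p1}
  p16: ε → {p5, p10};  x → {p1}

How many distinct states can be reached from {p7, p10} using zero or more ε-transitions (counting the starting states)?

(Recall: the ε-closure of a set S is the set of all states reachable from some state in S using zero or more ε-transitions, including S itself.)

Start with {p7, p10}.
From p7 via ε: add p2.
From p10 via ε: add p0, p1.
From p0 via ε: add p15.
From p1 via ε: add p9, p13.
From p2 via ε: add p8.
From p9 via ε: add p3.
From p13 via ε: add p6.
ε-closure = {p0, p1, p2, p3, p6, p7, p8, p9, p10, p13, p15}, which has 11 states.

11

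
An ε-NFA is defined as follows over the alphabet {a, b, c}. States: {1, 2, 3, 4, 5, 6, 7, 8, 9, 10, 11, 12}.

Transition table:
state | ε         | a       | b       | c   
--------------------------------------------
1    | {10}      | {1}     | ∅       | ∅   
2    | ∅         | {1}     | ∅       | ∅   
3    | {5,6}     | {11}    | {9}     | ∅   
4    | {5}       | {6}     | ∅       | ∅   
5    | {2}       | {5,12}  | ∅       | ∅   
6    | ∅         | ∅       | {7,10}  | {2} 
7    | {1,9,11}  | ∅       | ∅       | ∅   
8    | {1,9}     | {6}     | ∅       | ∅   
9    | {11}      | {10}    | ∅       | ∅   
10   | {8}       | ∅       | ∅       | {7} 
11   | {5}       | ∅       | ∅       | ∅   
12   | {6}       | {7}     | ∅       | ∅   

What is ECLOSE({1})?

Start with {1}.
From 1 via ε: add 10.
From 10 via ε: add 8.
From 8 via ε: add 9.
From 9 via ε: add 11.
From 11 via ε: add 5.
From 5 via ε: add 2.
No new states can be added; the closed set is {1, 2, 5, 8, 9, 10, 11}.

{1, 2, 5, 8, 9, 10, 11}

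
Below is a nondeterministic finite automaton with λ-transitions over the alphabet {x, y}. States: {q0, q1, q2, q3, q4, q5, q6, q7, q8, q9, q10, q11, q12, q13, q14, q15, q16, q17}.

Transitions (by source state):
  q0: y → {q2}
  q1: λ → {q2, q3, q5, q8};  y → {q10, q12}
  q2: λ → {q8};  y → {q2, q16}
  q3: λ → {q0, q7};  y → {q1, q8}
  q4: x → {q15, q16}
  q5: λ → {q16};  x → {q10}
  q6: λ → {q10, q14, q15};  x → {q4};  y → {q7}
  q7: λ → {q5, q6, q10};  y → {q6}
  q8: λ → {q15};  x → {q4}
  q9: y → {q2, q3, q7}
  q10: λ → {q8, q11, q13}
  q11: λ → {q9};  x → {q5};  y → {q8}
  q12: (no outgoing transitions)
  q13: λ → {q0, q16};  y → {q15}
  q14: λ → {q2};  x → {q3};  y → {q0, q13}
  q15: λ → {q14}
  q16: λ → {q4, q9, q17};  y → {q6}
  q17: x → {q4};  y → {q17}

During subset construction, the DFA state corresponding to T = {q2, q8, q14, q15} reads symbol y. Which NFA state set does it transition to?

{q0, q2, q4, q8, q9, q13, q14, q15, q16, q17}

q2 on y → {q2, q16}.
q14 on y → {q0, q13}.
No y-transition from q8, q15.
Union after reading y: {q0, q2, q13, q16}.
Now take the λ-closure:
From q2 via λ: add q8.
From q16 via λ: add q4, q9, q17.
From q8 via λ: add q15.
From q15 via λ: add q14.
No new states can be added; the closed set is {q0, q2, q4, q8, q9, q13, q14, q15, q16, q17}.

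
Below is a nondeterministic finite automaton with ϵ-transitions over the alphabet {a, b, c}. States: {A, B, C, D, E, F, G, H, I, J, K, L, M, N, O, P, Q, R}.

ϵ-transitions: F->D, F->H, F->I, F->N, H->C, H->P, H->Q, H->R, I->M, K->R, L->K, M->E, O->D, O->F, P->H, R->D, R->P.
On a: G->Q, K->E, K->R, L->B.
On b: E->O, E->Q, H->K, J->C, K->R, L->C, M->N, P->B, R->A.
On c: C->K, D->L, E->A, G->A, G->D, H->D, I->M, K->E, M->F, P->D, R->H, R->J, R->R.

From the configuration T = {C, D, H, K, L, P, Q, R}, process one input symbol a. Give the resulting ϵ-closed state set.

{B, C, D, E, H, P, Q, R}

K on a → {E, R}.
L on a → {B}.
No a-transition from C, D, H, P, Q, R.
Union after reading a: {B, E, R}.
Now take the ϵ-closure:
From R via ϵ: add D, P.
From P via ϵ: add H.
From H via ϵ: add C, Q.
No new states can be added; the closed set is {B, C, D, E, H, P, Q, R}.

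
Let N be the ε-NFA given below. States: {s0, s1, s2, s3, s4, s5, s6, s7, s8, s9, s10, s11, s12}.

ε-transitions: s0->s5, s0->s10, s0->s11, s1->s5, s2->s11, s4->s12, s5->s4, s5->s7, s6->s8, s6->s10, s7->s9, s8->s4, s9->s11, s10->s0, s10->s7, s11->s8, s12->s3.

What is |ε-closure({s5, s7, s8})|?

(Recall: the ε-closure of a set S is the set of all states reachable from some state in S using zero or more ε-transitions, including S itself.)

8

Start with {s5, s7, s8}.
From s5 via ε: add s4.
From s7 via ε: add s9.
From s4 via ε: add s12.
From s9 via ε: add s11.
From s12 via ε: add s3.
ε-closure = {s3, s4, s5, s7, s8, s9, s11, s12}, which has 8 states.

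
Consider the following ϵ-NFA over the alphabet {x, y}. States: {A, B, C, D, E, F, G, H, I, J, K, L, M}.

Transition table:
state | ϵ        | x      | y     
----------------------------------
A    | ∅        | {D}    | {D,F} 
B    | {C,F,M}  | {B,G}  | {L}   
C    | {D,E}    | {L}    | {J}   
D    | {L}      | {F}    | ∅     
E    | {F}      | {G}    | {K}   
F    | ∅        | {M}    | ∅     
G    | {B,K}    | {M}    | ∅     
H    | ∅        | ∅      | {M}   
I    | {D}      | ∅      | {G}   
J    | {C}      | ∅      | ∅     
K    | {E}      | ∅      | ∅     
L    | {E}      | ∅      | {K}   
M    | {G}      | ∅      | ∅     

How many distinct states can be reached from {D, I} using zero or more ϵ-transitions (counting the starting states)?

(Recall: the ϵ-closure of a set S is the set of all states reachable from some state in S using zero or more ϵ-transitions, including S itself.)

Start with {D, I}.
From D via ϵ: add L.
From L via ϵ: add E.
From E via ϵ: add F.
ϵ-closure = {D, E, F, I, L}, which has 5 states.

5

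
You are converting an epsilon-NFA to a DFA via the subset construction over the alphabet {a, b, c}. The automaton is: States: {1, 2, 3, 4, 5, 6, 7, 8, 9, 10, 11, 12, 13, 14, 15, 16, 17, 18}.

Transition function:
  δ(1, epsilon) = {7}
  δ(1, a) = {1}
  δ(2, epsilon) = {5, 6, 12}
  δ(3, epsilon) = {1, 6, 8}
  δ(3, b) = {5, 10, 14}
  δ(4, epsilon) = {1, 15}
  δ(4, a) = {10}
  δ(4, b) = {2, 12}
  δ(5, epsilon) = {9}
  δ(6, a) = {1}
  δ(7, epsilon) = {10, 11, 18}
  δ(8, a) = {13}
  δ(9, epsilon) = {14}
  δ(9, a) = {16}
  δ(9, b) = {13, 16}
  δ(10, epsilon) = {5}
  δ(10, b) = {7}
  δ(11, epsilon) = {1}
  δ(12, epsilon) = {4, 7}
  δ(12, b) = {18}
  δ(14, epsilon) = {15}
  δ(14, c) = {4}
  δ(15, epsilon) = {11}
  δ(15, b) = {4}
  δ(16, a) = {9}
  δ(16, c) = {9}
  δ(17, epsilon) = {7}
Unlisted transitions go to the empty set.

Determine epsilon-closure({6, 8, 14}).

Start with {6, 8, 14}.
From 14 via epsilon: add 15.
From 15 via epsilon: add 11.
From 11 via epsilon: add 1.
From 1 via epsilon: add 7.
From 7 via epsilon: add 10, 18.
From 10 via epsilon: add 5.
From 5 via epsilon: add 9.
No new states can be added; the closed set is {1, 5, 6, 7, 8, 9, 10, 11, 14, 15, 18}.

{1, 5, 6, 7, 8, 9, 10, 11, 14, 15, 18}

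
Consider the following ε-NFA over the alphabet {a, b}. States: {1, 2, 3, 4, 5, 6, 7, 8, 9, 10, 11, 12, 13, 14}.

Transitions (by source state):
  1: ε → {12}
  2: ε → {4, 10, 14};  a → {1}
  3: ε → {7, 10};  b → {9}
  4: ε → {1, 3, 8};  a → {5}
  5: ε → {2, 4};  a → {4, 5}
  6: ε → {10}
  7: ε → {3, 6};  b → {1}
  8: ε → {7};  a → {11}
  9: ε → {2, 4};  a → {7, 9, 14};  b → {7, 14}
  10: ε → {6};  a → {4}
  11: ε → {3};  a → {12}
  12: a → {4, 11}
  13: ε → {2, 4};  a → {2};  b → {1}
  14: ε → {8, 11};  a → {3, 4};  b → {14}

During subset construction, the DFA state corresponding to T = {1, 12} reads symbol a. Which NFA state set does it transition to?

{1, 3, 4, 6, 7, 8, 10, 11, 12}

12 on a → {4, 11}.
No a-transition from 1.
Union after reading a: {4, 11}.
Now take the ε-closure:
From 4 via ε: add 1, 3, 8.
From 1 via ε: add 12.
From 3 via ε: add 7, 10.
From 7 via ε: add 6.
No new states can be added; the closed set is {1, 3, 4, 6, 7, 8, 10, 11, 12}.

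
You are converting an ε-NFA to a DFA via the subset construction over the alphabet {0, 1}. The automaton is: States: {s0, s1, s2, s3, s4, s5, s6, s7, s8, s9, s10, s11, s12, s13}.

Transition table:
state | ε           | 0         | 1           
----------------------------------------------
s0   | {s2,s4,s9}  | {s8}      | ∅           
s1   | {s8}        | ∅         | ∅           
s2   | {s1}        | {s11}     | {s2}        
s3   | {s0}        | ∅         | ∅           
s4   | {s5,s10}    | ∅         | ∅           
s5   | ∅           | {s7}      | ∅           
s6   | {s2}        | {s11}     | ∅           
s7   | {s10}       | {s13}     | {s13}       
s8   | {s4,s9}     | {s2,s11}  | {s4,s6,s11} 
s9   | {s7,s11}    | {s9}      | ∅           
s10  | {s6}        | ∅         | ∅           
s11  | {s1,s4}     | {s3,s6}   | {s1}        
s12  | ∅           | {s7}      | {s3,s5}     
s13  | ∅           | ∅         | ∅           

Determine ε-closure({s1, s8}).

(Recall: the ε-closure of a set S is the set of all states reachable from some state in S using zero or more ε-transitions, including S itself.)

Start with {s1, s8}.
From s8 via ε: add s4, s9.
From s4 via ε: add s5, s10.
From s9 via ε: add s7, s11.
From s10 via ε: add s6.
From s6 via ε: add s2.
No new states can be added; the closed set is {s1, s2, s4, s5, s6, s7, s8, s9, s10, s11}.

{s1, s2, s4, s5, s6, s7, s8, s9, s10, s11}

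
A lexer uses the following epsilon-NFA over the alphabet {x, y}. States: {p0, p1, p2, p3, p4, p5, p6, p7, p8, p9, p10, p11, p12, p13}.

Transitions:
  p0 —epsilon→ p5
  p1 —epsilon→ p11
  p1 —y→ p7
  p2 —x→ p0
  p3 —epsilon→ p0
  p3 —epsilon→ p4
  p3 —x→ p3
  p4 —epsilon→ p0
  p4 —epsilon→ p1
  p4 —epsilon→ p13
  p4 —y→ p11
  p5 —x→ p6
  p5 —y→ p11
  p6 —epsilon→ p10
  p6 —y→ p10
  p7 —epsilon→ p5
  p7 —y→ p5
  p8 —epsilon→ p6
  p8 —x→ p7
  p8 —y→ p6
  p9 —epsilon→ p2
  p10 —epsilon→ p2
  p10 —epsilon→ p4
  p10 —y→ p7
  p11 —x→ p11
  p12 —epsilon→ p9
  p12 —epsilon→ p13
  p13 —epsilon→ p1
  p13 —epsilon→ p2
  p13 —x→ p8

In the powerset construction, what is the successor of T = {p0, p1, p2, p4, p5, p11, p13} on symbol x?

{p0, p1, p2, p4, p5, p6, p8, p10, p11, p13}

p2 on x → {p0}.
p5 on x → {p6}.
p11 on x → {p11}.
p13 on x → {p8}.
No x-transition from p0, p1, p4.
Union after reading x: {p0, p6, p8, p11}.
Now take the epsilon-closure:
From p0 via epsilon: add p5.
From p6 via epsilon: add p10.
From p10 via epsilon: add p2, p4.
From p4 via epsilon: add p1, p13.
No new states can be added; the closed set is {p0, p1, p2, p4, p5, p6, p8, p10, p11, p13}.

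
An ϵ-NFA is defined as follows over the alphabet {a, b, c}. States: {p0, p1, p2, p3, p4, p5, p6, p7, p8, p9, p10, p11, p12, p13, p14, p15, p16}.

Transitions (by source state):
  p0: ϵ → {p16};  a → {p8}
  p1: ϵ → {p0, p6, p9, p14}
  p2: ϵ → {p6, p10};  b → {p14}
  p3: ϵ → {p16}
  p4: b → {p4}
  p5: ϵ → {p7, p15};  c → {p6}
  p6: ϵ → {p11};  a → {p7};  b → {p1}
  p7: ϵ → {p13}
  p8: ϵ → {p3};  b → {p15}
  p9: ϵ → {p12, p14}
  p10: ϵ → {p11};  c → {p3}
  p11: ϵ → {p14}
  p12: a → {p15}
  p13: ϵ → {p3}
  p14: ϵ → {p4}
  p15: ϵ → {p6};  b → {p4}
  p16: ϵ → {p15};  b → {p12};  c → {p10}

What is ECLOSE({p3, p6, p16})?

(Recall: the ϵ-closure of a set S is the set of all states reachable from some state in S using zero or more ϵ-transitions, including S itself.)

{p3, p4, p6, p11, p14, p15, p16}

Start with {p3, p6, p16}.
From p6 via ϵ: add p11.
From p16 via ϵ: add p15.
From p11 via ϵ: add p14.
From p14 via ϵ: add p4.
No new states can be added; the closed set is {p3, p4, p6, p11, p14, p15, p16}.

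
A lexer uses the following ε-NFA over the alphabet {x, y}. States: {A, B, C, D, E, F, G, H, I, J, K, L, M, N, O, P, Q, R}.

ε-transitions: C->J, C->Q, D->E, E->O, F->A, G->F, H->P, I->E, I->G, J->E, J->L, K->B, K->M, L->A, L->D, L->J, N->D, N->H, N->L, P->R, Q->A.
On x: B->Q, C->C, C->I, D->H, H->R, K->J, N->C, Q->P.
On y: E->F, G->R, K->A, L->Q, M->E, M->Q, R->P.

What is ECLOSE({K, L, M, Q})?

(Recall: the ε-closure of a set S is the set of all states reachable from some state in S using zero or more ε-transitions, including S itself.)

{A, B, D, E, J, K, L, M, O, Q}

Start with {K, L, M, Q}.
From K via ε: add B.
From L via ε: add A, D, J.
From D via ε: add E.
From E via ε: add O.
No new states can be added; the closed set is {A, B, D, E, J, K, L, M, O, Q}.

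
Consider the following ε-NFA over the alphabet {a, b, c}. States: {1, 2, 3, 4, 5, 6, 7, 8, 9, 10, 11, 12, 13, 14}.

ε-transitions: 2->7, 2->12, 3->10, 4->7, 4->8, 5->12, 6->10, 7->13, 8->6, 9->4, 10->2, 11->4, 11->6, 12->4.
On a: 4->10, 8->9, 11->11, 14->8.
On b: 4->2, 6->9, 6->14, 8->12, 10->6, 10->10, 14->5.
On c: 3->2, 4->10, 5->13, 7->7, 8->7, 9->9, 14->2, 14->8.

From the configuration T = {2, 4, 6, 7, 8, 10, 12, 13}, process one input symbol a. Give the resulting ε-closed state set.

4 on a → {10}.
8 on a → {9}.
No a-transition from 2, 6, 7, 10, 12, 13.
Union after reading a: {9, 10}.
Now take the ε-closure:
From 9 via ε: add 4.
From 10 via ε: add 2.
From 2 via ε: add 7, 12.
From 4 via ε: add 8.
From 7 via ε: add 13.
From 8 via ε: add 6.
No new states can be added; the closed set is {2, 4, 6, 7, 8, 9, 10, 12, 13}.

{2, 4, 6, 7, 8, 9, 10, 12, 13}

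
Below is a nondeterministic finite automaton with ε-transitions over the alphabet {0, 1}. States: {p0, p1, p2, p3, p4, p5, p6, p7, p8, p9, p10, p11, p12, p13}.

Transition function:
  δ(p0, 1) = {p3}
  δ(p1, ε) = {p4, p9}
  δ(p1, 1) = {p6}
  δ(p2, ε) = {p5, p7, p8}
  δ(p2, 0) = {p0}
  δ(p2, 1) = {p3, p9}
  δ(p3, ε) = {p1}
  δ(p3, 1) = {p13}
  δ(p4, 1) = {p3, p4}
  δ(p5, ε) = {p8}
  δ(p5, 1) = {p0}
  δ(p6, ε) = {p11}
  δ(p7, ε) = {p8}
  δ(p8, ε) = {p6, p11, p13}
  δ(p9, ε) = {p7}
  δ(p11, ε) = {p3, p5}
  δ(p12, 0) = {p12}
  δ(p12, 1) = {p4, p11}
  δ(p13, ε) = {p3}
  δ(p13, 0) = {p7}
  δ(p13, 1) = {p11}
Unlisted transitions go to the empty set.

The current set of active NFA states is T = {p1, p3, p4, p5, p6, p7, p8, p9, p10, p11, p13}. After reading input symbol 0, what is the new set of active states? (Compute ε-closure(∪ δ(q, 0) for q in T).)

p13 on 0 → {p7}.
No 0-transition from p1, p3, p4, p5, p6, p7, p8, p9, p10, p11.
Union after reading 0: {p7}.
Now take the ε-closure:
From p7 via ε: add p8.
From p8 via ε: add p6, p11, p13.
From p11 via ε: add p3, p5.
From p3 via ε: add p1.
From p1 via ε: add p4, p9.
No new states can be added; the closed set is {p1, p3, p4, p5, p6, p7, p8, p9, p11, p13}.

{p1, p3, p4, p5, p6, p7, p8, p9, p11, p13}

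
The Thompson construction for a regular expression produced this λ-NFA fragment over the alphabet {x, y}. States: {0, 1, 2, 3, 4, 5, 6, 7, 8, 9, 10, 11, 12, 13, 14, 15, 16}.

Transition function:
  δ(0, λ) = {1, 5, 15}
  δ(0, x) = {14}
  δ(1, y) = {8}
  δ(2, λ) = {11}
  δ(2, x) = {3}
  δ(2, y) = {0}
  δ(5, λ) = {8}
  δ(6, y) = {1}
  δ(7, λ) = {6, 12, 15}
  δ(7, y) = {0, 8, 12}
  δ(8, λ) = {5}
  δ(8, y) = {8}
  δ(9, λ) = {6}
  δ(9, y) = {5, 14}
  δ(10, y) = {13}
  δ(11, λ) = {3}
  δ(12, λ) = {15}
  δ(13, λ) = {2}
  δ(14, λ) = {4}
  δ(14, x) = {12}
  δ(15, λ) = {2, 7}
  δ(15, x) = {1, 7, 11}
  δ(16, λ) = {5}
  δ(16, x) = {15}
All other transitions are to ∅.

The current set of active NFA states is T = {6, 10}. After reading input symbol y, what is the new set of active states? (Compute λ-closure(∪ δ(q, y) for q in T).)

6 on y → {1}.
10 on y → {13}.
Union after reading y: {1, 13}.
Now take the λ-closure:
From 13 via λ: add 2.
From 2 via λ: add 11.
From 11 via λ: add 3.
No new states can be added; the closed set is {1, 2, 3, 11, 13}.

{1, 2, 3, 11, 13}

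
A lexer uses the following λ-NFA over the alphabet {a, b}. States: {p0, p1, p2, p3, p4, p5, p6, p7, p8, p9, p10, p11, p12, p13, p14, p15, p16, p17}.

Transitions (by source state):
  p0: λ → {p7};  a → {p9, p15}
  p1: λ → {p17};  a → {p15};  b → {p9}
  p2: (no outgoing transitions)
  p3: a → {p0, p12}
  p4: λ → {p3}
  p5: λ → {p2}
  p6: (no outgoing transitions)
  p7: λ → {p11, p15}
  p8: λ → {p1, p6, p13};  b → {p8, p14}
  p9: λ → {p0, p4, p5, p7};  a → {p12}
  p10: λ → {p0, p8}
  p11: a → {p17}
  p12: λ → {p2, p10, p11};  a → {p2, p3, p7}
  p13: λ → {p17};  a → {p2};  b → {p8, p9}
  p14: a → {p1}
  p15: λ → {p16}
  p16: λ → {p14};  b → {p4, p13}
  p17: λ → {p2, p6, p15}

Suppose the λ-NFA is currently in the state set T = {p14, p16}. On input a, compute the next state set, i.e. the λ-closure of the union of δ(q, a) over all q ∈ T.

p14 on a → {p1}.
No a-transition from p16.
Union after reading a: {p1}.
Now take the λ-closure:
From p1 via λ: add p17.
From p17 via λ: add p2, p6, p15.
From p15 via λ: add p16.
From p16 via λ: add p14.
No new states can be added; the closed set is {p1, p2, p6, p14, p15, p16, p17}.

{p1, p2, p6, p14, p15, p16, p17}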